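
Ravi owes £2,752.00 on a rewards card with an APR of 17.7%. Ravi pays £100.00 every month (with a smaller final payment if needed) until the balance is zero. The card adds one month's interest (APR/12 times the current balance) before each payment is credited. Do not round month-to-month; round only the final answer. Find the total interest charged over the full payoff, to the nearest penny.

Monthly rate r = 17.7%/12 = 1.475% = 0.01475.
Payoff takes n = ⌈−ln(1 − rB₀/P)/ln(1+r)⌉ = ⌈35.564⌉ = 36 payments; the last is £56.60.
Total paid = 35·£100.00 + £56.60 = £3,556.60.
Total interest = total paid − principal = £3,556.60 − £2,752.00 = £804.60.

£804.60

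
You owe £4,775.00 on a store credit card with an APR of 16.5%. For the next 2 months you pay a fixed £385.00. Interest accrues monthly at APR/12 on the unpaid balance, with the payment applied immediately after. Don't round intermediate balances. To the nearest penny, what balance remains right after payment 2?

£4,131.92

Monthly rate r = 16.5%/12 = 1.375% = 0.01375.
Each month: B ← B·(1+r) − £385.00.
Month 1: interest £65.66; balance after payment £4,455.66.
Month 2: interest £61.27; balance after payment £4,131.92.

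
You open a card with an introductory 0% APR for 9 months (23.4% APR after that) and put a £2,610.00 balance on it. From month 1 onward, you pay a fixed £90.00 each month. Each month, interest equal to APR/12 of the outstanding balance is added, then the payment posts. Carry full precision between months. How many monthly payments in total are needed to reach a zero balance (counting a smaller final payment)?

35 payments

Promo months 1–9 at r₀ = 0%/12 = 0; months 10+ at r₁ = 23.4%/12 = 0.0195.
After month 9 (no interest yet): B = £2,610.00 − 9·£90.00 = £1,800.00.
Then at r₁ with £90.00/mo: n₂ = −ln(1 − r₁·B/P)/ln(1+r₁) ≈ 25.59 → 26 more payments.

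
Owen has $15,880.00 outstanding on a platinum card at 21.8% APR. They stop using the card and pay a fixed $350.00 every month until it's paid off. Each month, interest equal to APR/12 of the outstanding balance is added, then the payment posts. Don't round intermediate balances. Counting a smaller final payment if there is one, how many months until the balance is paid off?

97 payments

Monthly rate r = 21.8%/12 = 1.81667% = 0.0181667.
Recurrence: B ← B·(1+r) − $350.00.
Month 1: interest $288.49; balance after payment $15,818.49.
Month 2: interest $287.37; balance after payment $15,755.86.
Closed form: n = −ln(1 − rB₀/P)/ln(1+r) = −ln(0.17575)/ln(1.01817) ≈ 96.574, so the balance reaches zero during payment 97.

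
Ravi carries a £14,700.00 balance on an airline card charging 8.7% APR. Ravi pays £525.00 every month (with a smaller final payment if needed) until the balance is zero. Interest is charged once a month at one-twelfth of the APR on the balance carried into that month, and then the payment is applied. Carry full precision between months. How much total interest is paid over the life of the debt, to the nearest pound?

£1,791

Monthly rate r = 8.7%/12 = 0.725% = 0.00725.
Payoff takes n = ⌈−ln(1 − rB₀/P)/ln(1+r)⌉ = ⌈31.410⌉ = 32 payments; the last is £215.68.
Total paid = 31·£525.00 + £215.68 = £16,490.68.
Total interest = total paid − principal = £16,490.68 − £14,700.00 = £1,790.68.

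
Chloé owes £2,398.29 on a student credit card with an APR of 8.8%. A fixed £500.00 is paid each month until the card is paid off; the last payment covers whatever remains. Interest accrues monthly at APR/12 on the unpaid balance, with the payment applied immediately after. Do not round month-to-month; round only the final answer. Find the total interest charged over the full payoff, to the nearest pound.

£52

Monthly rate r = 8.8%/12 = 0.733333% = 0.00733333.
Payoff takes n = ⌈−ln(1 − rB₀/P)/ln(1+r)⌉ = ⌈4.901⌉ = 5 payments; the last is £450.59.
Total paid = 4·£500.00 + £450.59 = £2,450.59.
Total interest = total paid − principal = £2,450.59 − £2,398.29 = £52.30.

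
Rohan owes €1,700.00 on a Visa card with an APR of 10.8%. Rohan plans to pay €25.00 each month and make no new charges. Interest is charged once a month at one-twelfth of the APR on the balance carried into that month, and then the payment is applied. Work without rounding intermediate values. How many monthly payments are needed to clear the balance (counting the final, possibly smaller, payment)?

Monthly rate r = 10.8%/12 = 0.9% = 0.009.
Recurrence: B ← B·(1+r) − €25.00.
Month 1: interest €15.30; balance after payment €1,690.30.
Month 2: interest €15.21; balance after payment €1,680.51.
Closed form: n = −ln(1 − rB₀/P)/ln(1+r) = −ln(0.388)/ln(1.009) ≈ 105.667, so the balance reaches zero during payment 106.

106 months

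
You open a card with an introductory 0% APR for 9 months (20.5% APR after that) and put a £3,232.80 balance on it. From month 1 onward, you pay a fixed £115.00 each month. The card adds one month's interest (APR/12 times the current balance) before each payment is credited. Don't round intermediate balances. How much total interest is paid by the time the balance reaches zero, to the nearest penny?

Promo months 1–9 at r₀ = 0%/12 = 0; months 10+ at r₁ = 20.5%/12 = 0.0170833.
After month 9 (no interest yet): B = £3,232.80 − 9·£115.00 = £2,197.80.
Then at r₁ with £115.00/mo: n₂ = −ln(1 − r₁·B/P)/ln(1+r₁) ≈ 23.33 → 24 more payments.
Total paid = 32·£115.00 + £38.55 = £3,718.55; interest = £3,718.55 − £3,232.80 = £485.75.

£485.75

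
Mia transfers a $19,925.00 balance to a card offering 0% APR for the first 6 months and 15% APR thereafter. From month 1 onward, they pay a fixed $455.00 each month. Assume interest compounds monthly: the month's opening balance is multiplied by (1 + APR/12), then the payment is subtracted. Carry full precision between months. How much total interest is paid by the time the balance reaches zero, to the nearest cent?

$6,224.96

Promo months 1–6 at r₀ = 0%/12 = 0; months 7+ at r₁ = 15%/12 = 0.0125.
After month 6 (no interest yet): B = $19,925.00 − 6·$455.00 = $17,195.00.
Then at r₁ with $455.00/mo: n₂ = −ln(1 − r₁·B/P)/ln(1+r₁) ≈ 51.47 → 52 more payments.
Total paid = 57·$455.00 + $214.96 = $26,149.96; interest = $26,149.96 − $19,925.00 = $6,224.96.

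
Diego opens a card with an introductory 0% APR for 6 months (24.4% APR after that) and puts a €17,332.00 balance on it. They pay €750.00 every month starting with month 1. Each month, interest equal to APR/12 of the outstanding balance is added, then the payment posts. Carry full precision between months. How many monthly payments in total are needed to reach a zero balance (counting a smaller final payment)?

Promo months 1–6 at r₀ = 0%/12 = 0; months 7+ at r₁ = 24.4%/12 = 0.0203333.
After month 6 (no interest yet): B = €17,332.00 − 6·€750.00 = €12,832.00.
Then at r₁ with €750.00/mo: n₂ = −ln(1 − r₁·B/P)/ln(1+r₁) ≈ 21.24 → 22 more payments.

28 months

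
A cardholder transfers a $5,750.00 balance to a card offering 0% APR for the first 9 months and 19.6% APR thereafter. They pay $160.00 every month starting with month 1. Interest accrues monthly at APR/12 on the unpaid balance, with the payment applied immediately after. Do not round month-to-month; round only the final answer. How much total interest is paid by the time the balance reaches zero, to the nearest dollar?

$1,416

Promo months 1–9 at r₀ = 0%/12 = 0; months 10+ at r₁ = 19.6%/12 = 0.0163333.
After month 9 (no interest yet): B = $5,750.00 − 9·$160.00 = $4,310.00.
Then at r₁ with $160.00/mo: n₂ = −ln(1 − r₁·B/P)/ln(1+r₁) ≈ 35.79 → 36 more payments.
Total paid = 44·$160.00 + $125.97 = $7,165.97; interest = $7,165.97 − $5,750.00 = $1,415.97.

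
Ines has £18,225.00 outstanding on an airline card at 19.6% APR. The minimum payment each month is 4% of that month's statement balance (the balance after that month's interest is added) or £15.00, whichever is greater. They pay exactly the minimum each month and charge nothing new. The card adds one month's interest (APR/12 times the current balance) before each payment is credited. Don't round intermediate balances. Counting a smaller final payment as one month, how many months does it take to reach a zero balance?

Monthly rate r = 19.6%/12 = 1.63333% = 0.0163333.
While 4% of the post-interest balance exceeds £15.00, each month B ← (B·(1+r))·(1 − 0.04), i.e. B shrinks by the factor (1+r)·0.96 = 0.97568.
This holds for months 1–159. Entering month 160 the balance is £363.53; 4% of the post-interest balance is now below £15.00, so the flat £15.00 minimum applies from here.
From month 160 a fixed £15.00 at rate r clears £363.53 in 32 more payments. Total: 159 + 32 = 191 months.

191 months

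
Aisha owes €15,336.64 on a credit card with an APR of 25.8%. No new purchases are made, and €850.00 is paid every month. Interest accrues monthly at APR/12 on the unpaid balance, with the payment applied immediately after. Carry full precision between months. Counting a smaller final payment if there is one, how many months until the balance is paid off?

24 payments

Monthly rate r = 25.8%/12 = 2.15% = 0.0215.
Recurrence: B ← B·(1+r) − €850.00.
Month 1: interest €329.74; balance after payment €14,816.38.
Month 2: interest €318.55; balance after payment €14,284.93.
Closed form: n = −ln(1 − rB₀/P)/ln(1+r) = −ln(0.61207)/ln(1.0215) ≈ 23.077, so the balance reaches zero during payment 24.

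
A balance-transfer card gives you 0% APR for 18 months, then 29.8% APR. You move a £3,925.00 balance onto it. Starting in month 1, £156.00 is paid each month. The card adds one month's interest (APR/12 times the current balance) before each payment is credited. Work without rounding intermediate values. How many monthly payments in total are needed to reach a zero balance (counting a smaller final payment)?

Promo months 1–18 at r₀ = 0%/12 = 0; months 19+ at r₁ = 29.8%/12 = 0.0248333.
After month 18 (no interest yet): B = £3,925.00 − 18·£156.00 = £1,117.00.
Then at r₁ with £156.00/mo: n₂ = −ln(1 − r₁·B/P)/ln(1+r₁) ≈ 7.98 → 8 more payments.

26 payments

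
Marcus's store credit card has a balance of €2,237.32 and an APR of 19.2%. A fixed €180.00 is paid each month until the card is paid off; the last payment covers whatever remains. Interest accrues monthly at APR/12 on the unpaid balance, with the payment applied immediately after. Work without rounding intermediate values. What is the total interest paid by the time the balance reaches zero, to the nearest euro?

Monthly rate r = 19.2%/12 = 1.6% = 0.016.
Payoff takes n = ⌈−ln(1 − rB₀/P)/ln(1+r)⌉ = ⌈13.969⌉ = 14 payments; the last is €174.47.
Total paid = 13·€180.00 + €174.47 = €2,514.47.
Total interest = total paid − principal = €2,514.47 − €2,237.32 = €277.15.

€277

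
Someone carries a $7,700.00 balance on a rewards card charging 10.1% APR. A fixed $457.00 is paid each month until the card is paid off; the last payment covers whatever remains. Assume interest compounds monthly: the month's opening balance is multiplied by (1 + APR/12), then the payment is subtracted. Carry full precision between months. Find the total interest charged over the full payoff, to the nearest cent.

Monthly rate r = 10.1%/12 = 0.841667% = 0.00841667.
Payoff takes n = ⌈−ln(1 − rB₀/P)/ln(1+r)⌉ = ⌈18.247⌉ = 19 payments; the last is $113.05.
Total paid = 18·$457.00 + $113.05 = $8,339.05.
Total interest = total paid − principal = $8,339.05 − $7,700.00 = $639.05.

$639.05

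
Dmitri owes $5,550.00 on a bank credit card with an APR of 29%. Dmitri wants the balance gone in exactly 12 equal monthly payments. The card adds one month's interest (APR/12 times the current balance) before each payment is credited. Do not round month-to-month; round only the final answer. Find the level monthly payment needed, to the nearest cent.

Monthly rate r = 29%/12 = 2.41667% = 0.0241667.
Level-payment amortization: P = B₀·r / (1 − (1+r)^(−n)) = 5550.00·0.0241667 / (1 − 1.02417^(−12)).
Denominator 1 − (1+r)^(−12) = 0.24915143.
P = 134.125 / 0.24915143 ≈ 538.33.

$538.33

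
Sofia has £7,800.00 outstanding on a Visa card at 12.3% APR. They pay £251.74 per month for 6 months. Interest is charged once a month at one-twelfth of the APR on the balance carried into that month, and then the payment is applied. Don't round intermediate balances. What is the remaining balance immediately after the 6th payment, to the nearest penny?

£6,742.48

Monthly rate r = 12.3%/12 = 1.025% = 0.01025.
Each month: B ← B·(1+r) − £251.74.
Month 1: interest £79.95; balance after payment £7,628.21.
Month 2: interest £78.19; balance after payment £7,454.66.
Month 3: interest £76.41; balance after payment £7,279.33.
Month 4: interest £74.61; balance after payment £7,102.20.
Month 5: interest £72.80; balance after payment £6,923.26.
Month 6: interest £70.96; balance after payment £6,742.48.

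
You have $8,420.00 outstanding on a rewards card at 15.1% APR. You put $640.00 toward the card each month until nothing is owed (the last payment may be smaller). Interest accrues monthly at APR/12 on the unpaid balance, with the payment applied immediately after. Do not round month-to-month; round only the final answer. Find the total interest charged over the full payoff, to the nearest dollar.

$844

Monthly rate r = 15.1%/12 = 1.25833% = 0.0125833.
Payoff takes n = ⌈−ln(1 − rB₀/P)/ln(1+r)⌉ = ⌈14.473⌉ = 15 payments; the last is $303.69.
Total paid = 14·$640.00 + $303.69 = $9,263.69.
Total interest = total paid − principal = $9,263.69 − $8,420.00 = $843.69.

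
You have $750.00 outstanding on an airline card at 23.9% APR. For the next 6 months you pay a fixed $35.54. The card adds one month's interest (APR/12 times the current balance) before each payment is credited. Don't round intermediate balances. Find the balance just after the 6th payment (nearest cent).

Monthly rate r = 23.9%/12 = 1.99167% = 0.0199167.
Each month: B ← B·(1+r) − $35.54.
Month 1: interest $14.94; balance after payment $729.40.
Month 2: interest $14.53; balance after payment $708.38.
Month 3: interest $14.11; balance after payment $686.95.
Month 4: interest $13.68; balance after payment $665.10.
Month 5: interest $13.25; balance after payment $642.80.
Month 6: interest $12.80; balance after payment $620.06.

$620.06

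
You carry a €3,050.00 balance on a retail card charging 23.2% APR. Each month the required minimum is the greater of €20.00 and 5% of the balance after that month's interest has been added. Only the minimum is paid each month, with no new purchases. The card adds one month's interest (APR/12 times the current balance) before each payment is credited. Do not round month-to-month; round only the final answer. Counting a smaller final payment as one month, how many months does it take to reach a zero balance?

89 months

Monthly rate r = 23.2%/12 = 1.93333% = 0.0193333.
While 5% of the post-interest balance exceeds €20.00, each month B ← (B·(1+r))·(1 − 0.05), i.e. B shrinks by the factor (1+r)·0.95 = 0.96837.
This holds for months 1–64. Entering month 65 the balance is €389.81; 5% of the post-interest balance is now below €20.00, so the flat €20.00 minimum applies from here.
From month 65 a fixed €20.00 at rate r clears €389.81 in 25 more payments. Total: 64 + 25 = 89 months.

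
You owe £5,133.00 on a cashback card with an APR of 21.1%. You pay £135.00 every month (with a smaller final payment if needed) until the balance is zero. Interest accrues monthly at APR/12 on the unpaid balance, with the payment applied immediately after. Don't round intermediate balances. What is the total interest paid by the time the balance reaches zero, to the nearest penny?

Monthly rate r = 21.1%/12 = 1.75833% = 0.0175833.
Payoff takes n = ⌈−ln(1 − rB₀/P)/ln(1+r)⌉ = ⌈63.354⌉ = 64 payments; the last is £48.11.
Total paid = 63·£135.00 + £48.11 = £8,553.11.
Total interest = total paid − principal = £8,553.11 − £5,133.00 = £3,420.11.

£3,420.11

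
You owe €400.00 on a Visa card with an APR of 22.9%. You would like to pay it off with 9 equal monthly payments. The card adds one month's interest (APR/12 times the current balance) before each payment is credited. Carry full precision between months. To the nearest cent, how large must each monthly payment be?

Monthly rate r = 22.9%/12 = 1.90833% = 0.0190833.
Level-payment amortization: P = B₀·r / (1 − (1+r)^(−n)) = 400.00·0.0190833 / (1 − 1.01908^(−9)).
Denominator 1 − (1+r)^(−9) = 0.156446349.
P = 7.63333 / 0.156446349 ≈ 48.79.

€48.79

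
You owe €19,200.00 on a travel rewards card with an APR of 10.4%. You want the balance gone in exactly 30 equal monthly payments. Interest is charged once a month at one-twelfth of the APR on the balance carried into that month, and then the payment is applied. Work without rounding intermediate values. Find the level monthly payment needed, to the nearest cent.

Monthly rate r = 10.4%/12 = 0.866667% = 0.00866667.
Level-payment amortization: P = B₀·r / (1 − (1+r)^(−n)) = 19200.00·0.00866667 / (1 − 1.00867^(−30)).
Denominator 1 − (1+r)^(−30) = 0.228084199.
P = 166.4 / 0.228084199 ≈ 729.56.

€729.56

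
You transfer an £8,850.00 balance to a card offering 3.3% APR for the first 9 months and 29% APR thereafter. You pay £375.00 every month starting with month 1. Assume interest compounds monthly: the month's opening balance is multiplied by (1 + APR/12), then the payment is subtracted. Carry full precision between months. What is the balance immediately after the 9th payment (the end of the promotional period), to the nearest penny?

Promo months 1–9 at r₀ = 3.3%/12 = 0.00275; months 10+ at r₁ = 29%/12 = 0.0241667.
After month 9: iterate B ← B·(1+r₀) − £375.00 for 9 months → £5,659.10.

£5,659.10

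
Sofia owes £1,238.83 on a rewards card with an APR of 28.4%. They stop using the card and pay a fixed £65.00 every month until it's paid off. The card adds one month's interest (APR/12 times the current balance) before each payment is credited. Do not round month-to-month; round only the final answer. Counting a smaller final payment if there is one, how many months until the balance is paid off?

Monthly rate r = 28.4%/12 = 2.36667% = 0.0236667.
Recurrence: B ← B·(1+r) − £65.00.
Month 1: interest £29.32; balance after payment £1,203.15.
Month 2: interest £28.47; balance after payment £1,166.62.
Closed form: n = −ln(1 − rB₀/P)/ln(1+r) = −ln(0.54894)/ln(1.02367) ≈ 25.641, so the balance reaches zero during payment 26.

26 months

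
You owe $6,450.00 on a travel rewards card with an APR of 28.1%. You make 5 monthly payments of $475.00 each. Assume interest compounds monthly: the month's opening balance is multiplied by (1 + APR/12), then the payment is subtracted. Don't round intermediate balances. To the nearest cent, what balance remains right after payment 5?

Monthly rate r = 28.1%/12 = 2.34167% = 0.0234167.
Each month: B ← B·(1+r) − $475.00.
Month 1: interest $151.04; balance after payment $6,126.04.
Month 2: interest $143.45; balance after payment $5,794.49.
Month 3: interest $135.69; balance after payment $5,455.18.
Month 4: interest $127.74; balance after payment $5,107.92.
Month 5: interest $119.61; balance after payment $4,752.53.

$4,752.53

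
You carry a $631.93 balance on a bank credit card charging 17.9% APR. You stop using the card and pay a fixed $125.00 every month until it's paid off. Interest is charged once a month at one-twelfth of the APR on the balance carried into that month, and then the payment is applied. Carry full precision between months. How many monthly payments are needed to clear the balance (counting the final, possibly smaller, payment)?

6 payments

Monthly rate r = 17.9%/12 = 1.49167% = 0.0149167.
Recurrence: B ← B·(1+r) − $125.00.
Month 1: interest $9.43; balance after payment $516.36.
Month 2: interest $7.70; balance after payment $399.06.
Month 3: interest $5.95; balance after payment $280.01.
Month 4: interest $4.18; balance after payment $159.19.
Month 5: interest $2.37; balance after payment $36.56.
Month 6: interest $0.55; balance after payment $0.00.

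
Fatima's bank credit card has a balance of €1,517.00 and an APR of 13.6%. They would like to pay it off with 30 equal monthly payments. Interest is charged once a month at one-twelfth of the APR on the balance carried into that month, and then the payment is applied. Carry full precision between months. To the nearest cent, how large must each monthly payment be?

€59.93

Monthly rate r = 13.6%/12 = 1.13333% = 0.0113333.
Level-payment amortization: P = B₀·r / (1 − (1+r)^(−n)) = 1517.00·0.0113333 / (1 − 1.01133^(−30)).
Denominator 1 − (1+r)^(−30) = 0.286867305.
P = 17.1927 / 0.286867305 ≈ 59.93.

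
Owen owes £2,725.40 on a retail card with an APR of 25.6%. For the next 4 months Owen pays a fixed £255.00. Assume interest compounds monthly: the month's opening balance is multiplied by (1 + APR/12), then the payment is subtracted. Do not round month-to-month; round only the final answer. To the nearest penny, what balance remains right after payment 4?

£1,912.41

Monthly rate r = 25.6%/12 = 2.13333% = 0.0213333.
Each month: B ← B·(1+r) − £255.00.
Month 1: interest £58.14; balance after payment £2,528.54.
Month 2: interest £53.94; balance after payment £2,327.48.
Month 3: interest £49.65; balance after payment £2,122.14.
Month 4: interest £45.27; balance after payment £1,912.41.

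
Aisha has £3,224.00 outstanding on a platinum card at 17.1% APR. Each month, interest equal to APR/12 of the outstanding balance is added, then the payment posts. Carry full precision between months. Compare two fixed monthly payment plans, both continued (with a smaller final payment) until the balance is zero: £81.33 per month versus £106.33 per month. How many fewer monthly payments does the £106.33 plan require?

Monthly rate r = 17.1%/12 = 1.425% = 0.01425.
At £81.33/mo: n = ⌈−ln(1 − rB₀/P)/ln(1+r)⌉ = 59 payments (last £66.05); total interest = total paid − £3,224.00 = £1,559.19.
At £106.33/mo: 40 payments (last £104.69); total interest £1,027.56.
Payments saved = 59 − 40 = 19.

19 fewer payments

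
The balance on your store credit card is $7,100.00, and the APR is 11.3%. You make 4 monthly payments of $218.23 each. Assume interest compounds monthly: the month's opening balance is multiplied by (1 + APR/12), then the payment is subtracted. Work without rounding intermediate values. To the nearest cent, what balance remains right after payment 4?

Monthly rate r = 11.3%/12 = 0.941667% = 0.00941667.
Each month: B ← B·(1+r) − $218.23.
Month 1: interest $66.86; balance after payment $6,948.63.
Month 2: interest $65.43; balance after payment $6,795.83.
Month 3: interest $63.99; balance after payment $6,641.60.
Month 4: interest $62.54; balance after payment $6,485.91.

$6,485.91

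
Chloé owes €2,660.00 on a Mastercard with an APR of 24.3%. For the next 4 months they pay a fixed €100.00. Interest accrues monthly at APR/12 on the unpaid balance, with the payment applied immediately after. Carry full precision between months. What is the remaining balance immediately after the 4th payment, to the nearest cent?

€2,469.78

Monthly rate r = 24.3%/12 = 2.025% = 0.02025.
Each month: B ← B·(1+r) − €100.00.
Month 1: interest €53.87; balance after payment €2,613.86.
Month 2: interest €52.93; balance after payment €2,566.80.
Month 3: interest €51.98; balance after payment €2,518.77.
Month 4: interest €51.01; balance after payment €2,469.78.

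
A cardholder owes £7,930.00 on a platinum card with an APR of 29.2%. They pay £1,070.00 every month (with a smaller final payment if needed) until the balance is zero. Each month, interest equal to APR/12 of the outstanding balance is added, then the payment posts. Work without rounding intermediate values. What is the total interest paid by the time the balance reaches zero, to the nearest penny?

Monthly rate r = 29.2%/12 = 2.43333% = 0.0243333.
Payoff takes n = ⌈−ln(1 − rB₀/P)/ln(1+r)⌉ = ⌈8.272⌉ = 9 payments; the last is £293.13.
Total paid = 8·£1,070.00 + £293.13 = £8,853.13.
Total interest = total paid − principal = £8,853.13 − £7,930.00 = £923.13.

£923.13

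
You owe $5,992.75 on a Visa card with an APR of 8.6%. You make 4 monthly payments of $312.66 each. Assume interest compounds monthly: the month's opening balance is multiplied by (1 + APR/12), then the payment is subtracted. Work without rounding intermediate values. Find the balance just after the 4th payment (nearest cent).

Monthly rate r = 8.6%/12 = 0.716667% = 0.00716667.
Each month: B ← B·(1+r) − $312.66.
Month 1: interest $42.95; balance after payment $5,723.04.
Month 2: interest $41.02; balance after payment $5,451.39.
Month 3: interest $39.07; balance after payment $5,177.80.
Month 4: interest $37.11; balance after payment $4,902.25.

$4,902.25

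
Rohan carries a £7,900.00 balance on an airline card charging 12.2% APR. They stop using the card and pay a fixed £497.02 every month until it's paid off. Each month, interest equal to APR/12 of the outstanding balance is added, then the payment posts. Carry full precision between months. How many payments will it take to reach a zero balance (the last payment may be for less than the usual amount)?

Monthly rate r = 12.2%/12 = 1.01667% = 0.0101667.
Recurrence: B ← B·(1+r) − £497.02.
Month 1: interest £80.32; balance after payment £7,483.30.
Month 2: interest £76.08; balance after payment £7,062.36.
Closed form: n = −ln(1 − rB₀/P)/ln(1+r) = −ln(0.8384)/ln(1.01017) ≈ 17.425, so the balance reaches zero during payment 18.

18 payments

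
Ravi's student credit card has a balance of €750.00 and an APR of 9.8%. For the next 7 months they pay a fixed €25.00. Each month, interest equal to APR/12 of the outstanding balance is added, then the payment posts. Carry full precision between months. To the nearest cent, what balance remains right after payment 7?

Monthly rate r = 9.8%/12 = 0.816667% = 0.00816667.
Each month: B ← B·(1+r) − €25.00.
Month 1: interest €6.13; balance after payment €731.12.
Month 2: interest €5.97; balance after payment €712.10.
Month 3: interest €5.82; balance after payment €692.91.
Month 4: interest €5.66; balance after payment €673.57.
Month 5: interest €5.50; balance after payment €654.07.
Month 6: interest €5.34; balance after payment €634.41.
Month 7: interest €5.18; balance after payment €614.59.

€614.59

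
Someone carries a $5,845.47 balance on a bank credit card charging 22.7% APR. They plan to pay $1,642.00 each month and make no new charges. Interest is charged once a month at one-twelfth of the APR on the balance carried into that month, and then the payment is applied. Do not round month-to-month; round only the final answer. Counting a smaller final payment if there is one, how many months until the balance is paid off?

4 months

Monthly rate r = 22.7%/12 = 1.89167% = 0.0189167.
Recurrence: B ← B·(1+r) − $1,642.00.
Month 1: interest $110.58; balance after payment $4,314.05.
Month 2: interest $81.61; balance after payment $2,753.65.
Month 3: interest $52.09; balance after payment $1,163.74.
Month 4: interest $22.01; balance after payment $0.00.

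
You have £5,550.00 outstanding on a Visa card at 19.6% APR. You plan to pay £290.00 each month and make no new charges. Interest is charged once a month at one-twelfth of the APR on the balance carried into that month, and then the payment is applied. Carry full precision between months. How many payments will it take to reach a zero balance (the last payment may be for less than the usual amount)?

Monthly rate r = 19.6%/12 = 1.63333% = 0.0163333.
Recurrence: B ← B·(1+r) − £290.00.
Month 1: interest £90.65; balance after payment £5,350.65.
Month 2: interest £87.39; balance after payment £5,148.04.
Closed form: n = −ln(1 − rB₀/P)/ln(1+r) = −ln(0.68741)/ln(1.01633) ≈ 23.135, so the balance reaches zero during payment 24.

24 months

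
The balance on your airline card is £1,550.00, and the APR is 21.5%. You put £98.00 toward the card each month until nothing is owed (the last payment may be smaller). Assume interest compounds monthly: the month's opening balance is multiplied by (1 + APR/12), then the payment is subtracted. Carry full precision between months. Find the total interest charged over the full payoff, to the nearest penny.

£288.98

Monthly rate r = 21.5%/12 = 1.79167% = 0.0179167.
Payoff takes n = ⌈−ln(1 − rB₀/P)/ln(1+r)⌉ = ⌈18.764⌉ = 19 payments; the last is £74.98.
Total paid = 18·£98.00 + £74.98 = £1,838.98.
Total interest = total paid − principal = £1,838.98 − £1,550.00 = £288.98.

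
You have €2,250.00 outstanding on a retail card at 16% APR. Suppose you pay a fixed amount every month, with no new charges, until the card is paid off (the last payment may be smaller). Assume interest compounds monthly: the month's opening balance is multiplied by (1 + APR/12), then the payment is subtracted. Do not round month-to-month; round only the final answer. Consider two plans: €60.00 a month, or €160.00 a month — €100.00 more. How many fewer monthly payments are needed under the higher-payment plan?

37 fewer payments

Monthly rate r = 16%/12 = 1.33333% = 0.0133333.
At €60.00/mo: n = ⌈−ln(1 − rB₀/P)/ln(1+r)⌉ = 53 payments (last €20.00); total interest = total paid − €2,250.00 = €890.00.
At €160.00/mo: 16 payments (last €108.48); total interest €258.48.
Payments saved = 53 − 16 = 37.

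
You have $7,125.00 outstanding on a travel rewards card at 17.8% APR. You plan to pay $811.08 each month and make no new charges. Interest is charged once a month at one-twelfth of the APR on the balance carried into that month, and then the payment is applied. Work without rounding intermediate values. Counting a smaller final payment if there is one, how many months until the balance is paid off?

10 months

Monthly rate r = 17.8%/12 = 1.48333% = 0.0148333.
Recurrence: B ← B·(1+r) − $811.08.
Month 1: interest $105.69; balance after payment $6,419.61.
Month 2: interest $95.22; balance after payment $5,703.75.
Closed form: n = −ln(1 − rB₀/P)/ln(1+r) = −ln(0.8697)/ln(1.01483) ≈ 9.482, so the balance reaches zero during payment 10.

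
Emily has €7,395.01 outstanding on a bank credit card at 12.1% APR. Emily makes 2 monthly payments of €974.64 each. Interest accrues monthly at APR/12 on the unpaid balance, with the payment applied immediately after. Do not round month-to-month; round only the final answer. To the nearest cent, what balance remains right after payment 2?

€5,585.79

Monthly rate r = 12.1%/12 = 1.00833% = 0.0100833.
Each month: B ← B·(1+r) − €974.64.
Month 1: interest €74.57; balance after payment €6,494.94.
Month 2: interest €65.49; balance after payment €5,585.79.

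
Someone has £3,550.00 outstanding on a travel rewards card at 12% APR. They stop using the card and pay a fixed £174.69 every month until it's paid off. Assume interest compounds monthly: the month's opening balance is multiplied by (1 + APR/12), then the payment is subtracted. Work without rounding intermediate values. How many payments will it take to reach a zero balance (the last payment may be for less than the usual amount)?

23 months

Monthly rate r = 12%/12 = 1% = 0.01.
Recurrence: B ← B·(1+r) − £174.69.
Month 1: interest £35.50; balance after payment £3,410.81.
Month 2: interest £34.11; balance after payment £3,270.23.
Closed form: n = −ln(1 − rB₀/P)/ln(1+r) = −ln(0.79678)/ln(1.01) ≈ 22.831, so the balance reaches zero during payment 23.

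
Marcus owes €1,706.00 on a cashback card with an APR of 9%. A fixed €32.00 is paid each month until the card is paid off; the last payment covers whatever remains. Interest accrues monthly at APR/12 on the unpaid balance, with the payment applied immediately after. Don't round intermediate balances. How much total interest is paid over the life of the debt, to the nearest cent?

€480.60

Monthly rate r = 9%/12 = 0.75% = 0.0075.
Payoff takes n = ⌈−ln(1 − rB₀/P)/ln(1+r)⌉ = ⌈68.330⌉ = 69 payments; the last is €10.60.
Total paid = 68·€32.00 + €10.60 = €2,186.60.
Total interest = total paid − principal = €2,186.60 − €1,706.00 = €480.60.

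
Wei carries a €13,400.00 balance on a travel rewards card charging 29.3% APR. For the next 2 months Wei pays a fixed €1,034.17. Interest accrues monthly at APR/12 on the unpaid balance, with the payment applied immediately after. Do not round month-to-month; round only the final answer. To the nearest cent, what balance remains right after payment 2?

Monthly rate r = 29.3%/12 = 2.44167% = 0.0244167.
Each month: B ← B·(1+r) − €1,034.17.
Month 1: interest €327.18; balance after payment €12,693.01.
Month 2: interest €309.92; balance after payment €11,968.76.

€11,968.76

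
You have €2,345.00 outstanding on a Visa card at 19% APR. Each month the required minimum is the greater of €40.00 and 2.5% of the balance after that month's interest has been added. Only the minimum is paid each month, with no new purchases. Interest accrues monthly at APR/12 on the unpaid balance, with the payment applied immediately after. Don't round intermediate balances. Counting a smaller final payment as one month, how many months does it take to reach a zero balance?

104 months

Monthly rate r = 19%/12 = 1.58333% = 0.0158333.
While 2.5% of the post-interest balance exceeds €40.00, each month B ← (B·(1+r))·(1 − 0.025), i.e. B shrinks by the factor (1+r)·0.975 = 0.99044.
This holds for months 1–42. Entering month 43 the balance is €1,566.32; 2.5% of the post-interest balance is now below €40.00, so the flat €40.00 minimum applies from here.
From month 43 a fixed €40.00 at rate r clears €1,566.32 in 62 more payments. Total: 42 + 62 = 104 months.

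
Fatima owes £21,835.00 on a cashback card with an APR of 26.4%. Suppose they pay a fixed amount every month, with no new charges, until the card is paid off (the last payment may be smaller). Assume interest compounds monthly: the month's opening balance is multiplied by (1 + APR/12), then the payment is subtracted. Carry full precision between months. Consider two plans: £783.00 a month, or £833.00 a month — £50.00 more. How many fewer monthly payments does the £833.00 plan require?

4 fewer payments

Monthly rate r = 26.4%/12 = 2.2% = 0.022.
At £783.00/mo: n = ⌈−ln(1 − rB₀/P)/ln(1+r)⌉ = 44 payments (last £537.15); total interest = total paid − £21,835.00 = £12,371.15.
At £833.00/mo: 40 payments (last £420.12); total interest £11,072.12.
Payments saved = 44 − 40 = 4.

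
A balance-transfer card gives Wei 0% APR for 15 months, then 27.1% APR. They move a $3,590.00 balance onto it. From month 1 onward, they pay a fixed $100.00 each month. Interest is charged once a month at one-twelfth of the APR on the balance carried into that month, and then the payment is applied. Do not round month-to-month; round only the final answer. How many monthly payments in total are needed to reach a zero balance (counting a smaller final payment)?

Promo months 1–15 at r₀ = 0%/12 = 0; months 16+ at r₁ = 27.1%/12 = 0.0225833.
After month 15 (no interest yet): B = $3,590.00 − 15·$100.00 = $2,090.00.
Then at r₁ with $100.00/mo: n₂ = −ln(1 − r₁·B/P)/ln(1+r₁) ≈ 28.60 → 29 more payments.

44 months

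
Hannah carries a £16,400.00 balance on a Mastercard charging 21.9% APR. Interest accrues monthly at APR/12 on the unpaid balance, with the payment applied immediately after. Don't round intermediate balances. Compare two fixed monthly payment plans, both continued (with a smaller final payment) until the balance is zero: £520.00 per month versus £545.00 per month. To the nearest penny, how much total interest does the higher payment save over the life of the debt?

£634.82

Monthly rate r = 21.9%/12 = 1.825% = 0.01825.
At £520.00/mo: n = ⌈−ln(1 − rB₀/P)/ln(1+r)⌉ = 48 payments (last £202.60); total interest = total paid − £16,400.00 = £8,242.60.
At £545.00/mo: 45 payments (last £27.78); total interest £7,607.78.
Interest saved = £8,242.60 − £7,607.78 = £634.82.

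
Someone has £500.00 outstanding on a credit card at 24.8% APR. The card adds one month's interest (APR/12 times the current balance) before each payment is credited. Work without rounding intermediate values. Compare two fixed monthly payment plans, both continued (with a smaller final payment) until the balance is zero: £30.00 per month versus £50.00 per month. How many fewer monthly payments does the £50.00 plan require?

Monthly rate r = 24.8%/12 = 2.06667% = 0.0206667.
At £30.00/mo: n = ⌈−ln(1 − rB₀/P)/ln(1+r)⌉ = 21 payments (last £19.36); total interest = total paid − £500.00 = £119.36.
At £50.00/mo: 12 payments (last £15.99); total interest £65.99.
Payments saved = 21 − 12 = 9.

9 fewer payments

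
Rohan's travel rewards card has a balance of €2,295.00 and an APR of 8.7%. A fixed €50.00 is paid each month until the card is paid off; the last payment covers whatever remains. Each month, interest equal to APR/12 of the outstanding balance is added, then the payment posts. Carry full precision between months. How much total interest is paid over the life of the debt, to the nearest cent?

Monthly rate r = 8.7%/12 = 0.725% = 0.00725.
Payoff takes n = ⌈−ln(1 − rB₀/P)/ln(1+r)⌉ = ⌈56.013⌉ = 57 payments; the last is €0.64.
Total paid = 56·€50.00 + €0.64 = €2,800.64.
Total interest = total paid − principal = €2,800.64 − €2,295.00 = €505.64.

€505.64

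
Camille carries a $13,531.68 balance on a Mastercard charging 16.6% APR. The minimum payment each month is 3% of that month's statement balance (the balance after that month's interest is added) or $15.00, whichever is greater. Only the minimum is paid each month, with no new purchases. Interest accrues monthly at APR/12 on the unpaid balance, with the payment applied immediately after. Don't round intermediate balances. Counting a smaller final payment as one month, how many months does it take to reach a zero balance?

243 months

Monthly rate r = 16.6%/12 = 1.38333% = 0.0138333.
While 3% of the post-interest balance exceeds $15.00, each month B ← (B·(1+r))·(1 − 0.03), i.e. B shrinks by the factor (1+r)·0.97 = 0.98342.
This holds for months 1–199. Entering month 200 the balance is $485.59; 3% of the post-interest balance is now below $15.00, so the flat $15.00 minimum applies from here.
From month 200 a fixed $15.00 at rate r clears $485.59 in 44 more payments. Total: 199 + 44 = 243 months.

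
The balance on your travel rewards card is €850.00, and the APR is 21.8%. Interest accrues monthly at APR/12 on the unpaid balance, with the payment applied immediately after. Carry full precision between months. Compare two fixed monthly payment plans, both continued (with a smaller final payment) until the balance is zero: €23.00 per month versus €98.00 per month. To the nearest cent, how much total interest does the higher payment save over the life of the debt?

€488.16

Monthly rate r = 21.8%/12 = 1.81667% = 0.0181667.
At €23.00/mo: n = ⌈−ln(1 − rB₀/P)/ln(1+r)⌉ = 62 payments (last €18.71); total interest = total paid − €850.00 = €571.71.
At €98.00/mo: 10 payments (last €51.55); total interest €83.55.
Interest saved = €571.71 − €83.55 = €488.16.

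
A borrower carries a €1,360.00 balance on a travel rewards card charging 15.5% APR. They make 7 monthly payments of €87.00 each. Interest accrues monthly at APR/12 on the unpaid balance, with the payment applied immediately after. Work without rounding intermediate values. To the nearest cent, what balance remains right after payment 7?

Monthly rate r = 15.5%/12 = 1.29167% = 0.0129167.
Each month: B ← B·(1+r) − €87.00.
Month 1: interest €17.57; balance after payment €1,290.57.
Month 2: interest €16.67; balance after payment €1,220.24.
Month 3: interest €15.76; balance after payment €1,149.00.
Month 4: interest €14.84; balance after payment €1,076.84.
Month 5: interest €13.91; balance after payment €1,003.75.
Month 6: interest €12.97; balance after payment €929.71.
Month 7: interest €12.01; balance after payment €854.72.

€854.72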